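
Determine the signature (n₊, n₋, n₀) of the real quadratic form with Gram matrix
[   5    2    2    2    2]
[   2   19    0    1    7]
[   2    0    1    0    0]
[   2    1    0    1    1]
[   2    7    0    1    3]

Answer: (3, 1, 1)

Derivation:
step 0: pivot 5 → sign +
step 1: pivot 91/5 → sign +
step 2: pivot 15/91 → sign +
step 3: pivot -18/5 → sign −
step 4: row/col 4 already zero → sign 0
signature = (3, 1, 1)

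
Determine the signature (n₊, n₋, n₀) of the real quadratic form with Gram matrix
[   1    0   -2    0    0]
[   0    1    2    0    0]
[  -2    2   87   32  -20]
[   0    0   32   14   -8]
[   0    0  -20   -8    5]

Answer: (4, 1, 0)

Derivation:
step 0: pivot 1 → sign +
step 1: pivot 1 → sign +
step 2: pivot 79 → sign +
step 3: pivot 82/79 → sign +
step 4: pivot -3/41 → sign −
signature = (4, 1, 0)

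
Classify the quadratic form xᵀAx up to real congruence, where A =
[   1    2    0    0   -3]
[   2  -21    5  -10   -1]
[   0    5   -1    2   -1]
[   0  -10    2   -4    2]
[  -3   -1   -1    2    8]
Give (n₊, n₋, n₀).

step 0: pivot 1 → sign +
step 1: pivot -25 → sign −
step 2: row/col 2 already zero → sign 0
step 3: row/col 3 already zero → sign 0
step 4: row/col 4 already zero → sign 0
signature = (1, 1, 3)

Answer: (1, 1, 3)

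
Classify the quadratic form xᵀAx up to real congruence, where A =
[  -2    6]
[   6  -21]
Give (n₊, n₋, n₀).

Answer: (0, 2, 0)

Derivation:
step 0: pivot -2 → sign −
step 1: pivot -3 → sign −
signature = (0, 2, 0)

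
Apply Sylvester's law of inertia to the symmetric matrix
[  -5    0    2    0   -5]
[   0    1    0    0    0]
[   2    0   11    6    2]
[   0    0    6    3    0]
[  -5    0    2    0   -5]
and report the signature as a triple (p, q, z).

step 0: pivot -5 → sign −
step 1: pivot 1 → sign +
step 2: pivot 59/5 → sign +
step 3: pivot -3/59 → sign −
step 4: row/col 4 already zero → sign 0
signature = (2, 2, 1)

Answer: (2, 2, 1)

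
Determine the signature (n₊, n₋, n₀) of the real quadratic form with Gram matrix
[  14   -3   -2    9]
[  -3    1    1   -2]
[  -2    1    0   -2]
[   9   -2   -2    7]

step 0: pivot 14 → sign +
step 1: pivot 5/14 → sign +
step 2: pivot -6/5 → sign −
step 3: pivot 3/2 → sign +
signature = (3, 1, 0)

Answer: (3, 1, 0)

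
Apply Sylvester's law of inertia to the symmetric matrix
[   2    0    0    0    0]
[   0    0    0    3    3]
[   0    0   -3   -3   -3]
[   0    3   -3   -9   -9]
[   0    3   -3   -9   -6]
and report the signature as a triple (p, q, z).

Answer: (3, 2, 0)

Derivation:
step 0: pivot 2 → sign +
step 1: pivot -3 → sign −
step 2: pivot -6 → sign −
step 3: pivot 3/2 → sign +
step 4: pivot 3 → sign +
signature = (3, 2, 0)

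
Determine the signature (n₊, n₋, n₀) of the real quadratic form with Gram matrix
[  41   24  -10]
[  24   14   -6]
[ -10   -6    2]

step 0: pivot 41 → sign +
step 1: pivot -2/41 → sign −
step 2: row/col 2 already zero → sign 0
signature = (1, 1, 1)

Answer: (1, 1, 1)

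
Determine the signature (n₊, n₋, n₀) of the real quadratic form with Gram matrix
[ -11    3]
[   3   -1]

step 0: pivot -11 → sign −
step 1: pivot -2/11 → sign −
signature = (0, 2, 0)

Answer: (0, 2, 0)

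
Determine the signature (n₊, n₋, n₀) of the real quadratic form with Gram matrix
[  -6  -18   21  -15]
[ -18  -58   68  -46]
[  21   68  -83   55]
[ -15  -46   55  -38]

Answer: (1, 3, 0)

Derivation:
step 0: pivot -6 → sign −
step 1: pivot -4 → sign −
step 2: pivot -13/4 → sign −
step 3: pivot 3/13 → sign +
signature = (1, 3, 0)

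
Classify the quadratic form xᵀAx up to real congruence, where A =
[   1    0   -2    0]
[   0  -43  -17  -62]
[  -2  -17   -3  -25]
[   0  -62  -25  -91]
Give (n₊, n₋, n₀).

step 0: pivot 1 → sign +
step 1: pivot -43 → sign −
step 2: pivot -12/43 → sign −
step 3: pivot -3/4 → sign −
signature = (1, 3, 0)

Answer: (1, 3, 0)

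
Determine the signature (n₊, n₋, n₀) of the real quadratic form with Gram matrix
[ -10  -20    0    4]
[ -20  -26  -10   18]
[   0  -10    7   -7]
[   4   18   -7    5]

Answer: (1, 3, 0)

Derivation:
step 0: pivot -10 → sign −
step 1: pivot 14 → sign +
step 2: pivot -1/7 → sign −
step 3: pivot -2/5 → sign −
signature = (1, 3, 0)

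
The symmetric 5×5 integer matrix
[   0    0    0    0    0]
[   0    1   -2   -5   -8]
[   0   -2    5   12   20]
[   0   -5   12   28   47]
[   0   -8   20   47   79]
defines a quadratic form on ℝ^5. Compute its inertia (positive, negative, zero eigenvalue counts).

Answer: (2, 1, 2)

Derivation:
step 0: pivot 1 → sign +
step 1: pivot 1 → sign +
step 2: pivot -1 → sign −
step 3: row/col 3 already zero → sign 0
step 4: row/col 4 already zero → sign 0
signature = (2, 1, 2)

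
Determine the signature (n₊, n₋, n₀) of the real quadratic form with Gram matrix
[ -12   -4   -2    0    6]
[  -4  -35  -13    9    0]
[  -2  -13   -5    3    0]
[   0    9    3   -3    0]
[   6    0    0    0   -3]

Answer: (1, 3, 1)

Derivation:
step 0: pivot -12 → sign −
step 1: pivot -101/3 → sign −
step 2: pivot -15/101 → sign −
step 3: pivot 3/5 → sign +
step 4: row/col 4 already zero → sign 0
signature = (1, 3, 1)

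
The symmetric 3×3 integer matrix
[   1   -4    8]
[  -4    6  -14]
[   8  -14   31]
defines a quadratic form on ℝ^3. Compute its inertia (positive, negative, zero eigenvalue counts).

step 0: pivot 1 → sign +
step 1: pivot -10 → sign −
step 2: pivot -3/5 → sign −
signature = (1, 2, 0)

Answer: (1, 2, 0)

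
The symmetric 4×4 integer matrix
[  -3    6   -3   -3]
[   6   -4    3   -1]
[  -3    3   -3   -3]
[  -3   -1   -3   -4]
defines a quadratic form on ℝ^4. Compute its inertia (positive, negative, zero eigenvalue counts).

Answer: (1, 3, 0)

Derivation:
step 0: pivot -3 → sign −
step 1: pivot 8 → sign +
step 2: pivot -9/8 → sign −
step 3: pivot -1 → sign −
signature = (1, 3, 0)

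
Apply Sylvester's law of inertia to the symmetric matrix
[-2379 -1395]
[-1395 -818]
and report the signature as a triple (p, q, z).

step 0: pivot -2379 → sign −
step 1: pivot 1/793 → sign +
signature = (1, 1, 0)

Answer: (1, 1, 0)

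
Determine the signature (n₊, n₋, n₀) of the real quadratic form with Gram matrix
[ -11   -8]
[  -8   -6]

Answer: (0, 2, 0)

Derivation:
step 0: pivot -11 → sign −
step 1: pivot -2/11 → sign −
signature = (0, 2, 0)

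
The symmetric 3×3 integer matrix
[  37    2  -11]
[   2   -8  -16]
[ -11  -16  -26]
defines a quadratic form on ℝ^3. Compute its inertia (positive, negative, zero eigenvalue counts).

step 0: pivot 37 → sign +
step 1: pivot -300/37 → sign −
step 2: row/col 2 already zero → sign 0
signature = (1, 1, 1)

Answer: (1, 1, 1)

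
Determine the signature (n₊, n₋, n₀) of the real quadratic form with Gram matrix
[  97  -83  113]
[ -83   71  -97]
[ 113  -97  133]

Answer: (2, 1, 0)

Derivation:
step 0: pivot 97 → sign +
step 1: pivot -2/97 → sign −
step 2: pivot 6 → sign +
signature = (2, 1, 0)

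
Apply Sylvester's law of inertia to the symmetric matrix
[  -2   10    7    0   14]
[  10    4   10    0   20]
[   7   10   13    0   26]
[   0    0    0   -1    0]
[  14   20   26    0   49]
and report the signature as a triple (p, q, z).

step 0: pivot -2 → sign −
step 1: pivot 54 → sign +
step 2: pivot -1 → sign −
step 3: pivot -3 → sign −
step 4: row/col 4 already zero → sign 0
signature = (1, 3, 1)

Answer: (1, 3, 1)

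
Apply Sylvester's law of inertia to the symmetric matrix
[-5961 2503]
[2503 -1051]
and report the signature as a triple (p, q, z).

step 0: pivot -5961 → sign −
step 1: pivot -2/5961 → sign −
signature = (0, 2, 0)

Answer: (0, 2, 0)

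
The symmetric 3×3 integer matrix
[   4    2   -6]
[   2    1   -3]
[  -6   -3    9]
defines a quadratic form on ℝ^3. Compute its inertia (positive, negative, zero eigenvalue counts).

step 0: pivot 4 → sign +
step 1: row/col 1 already zero → sign 0
step 2: row/col 2 already zero → sign 0
signature = (1, 0, 2)

Answer: (1, 0, 2)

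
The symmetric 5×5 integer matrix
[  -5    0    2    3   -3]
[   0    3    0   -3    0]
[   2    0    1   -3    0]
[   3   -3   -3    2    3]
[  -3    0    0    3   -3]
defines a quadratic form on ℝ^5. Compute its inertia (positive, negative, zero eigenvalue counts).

step 0: pivot -5 → sign −
step 1: pivot 3 → sign +
step 2: pivot 9/5 → sign +
step 3: pivot -1 → sign −
step 4: pivot -2 → sign −
signature = (2, 3, 0)

Answer: (2, 3, 0)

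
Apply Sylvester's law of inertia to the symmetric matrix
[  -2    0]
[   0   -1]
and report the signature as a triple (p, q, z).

Answer: (0, 2, 0)

Derivation:
step 0: pivot -2 → sign −
step 1: pivot -1 → sign −
signature = (0, 2, 0)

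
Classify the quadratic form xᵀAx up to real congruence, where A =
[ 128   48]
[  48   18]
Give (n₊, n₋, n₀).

Answer: (1, 0, 1)

Derivation:
step 0: pivot 128 → sign +
step 1: row/col 1 already zero → sign 0
signature = (1, 0, 1)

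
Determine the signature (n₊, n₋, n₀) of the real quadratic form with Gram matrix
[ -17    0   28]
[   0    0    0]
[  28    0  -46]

Answer: (1, 1, 1)

Derivation:
step 0: pivot -17 → sign −
step 1: pivot 2/17 → sign +
step 2: row/col 2 already zero → sign 0
signature = (1, 1, 1)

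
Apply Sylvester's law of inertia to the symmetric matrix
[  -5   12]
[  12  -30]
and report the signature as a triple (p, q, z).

step 0: pivot -5 → sign −
step 1: pivot -6/5 → sign −
signature = (0, 2, 0)

Answer: (0, 2, 0)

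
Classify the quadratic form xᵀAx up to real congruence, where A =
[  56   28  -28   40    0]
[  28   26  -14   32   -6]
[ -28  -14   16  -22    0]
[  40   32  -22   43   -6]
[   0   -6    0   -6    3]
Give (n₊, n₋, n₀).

step 0: pivot 56 → sign +
step 1: pivot 12 → sign +
step 2: pivot 2 → sign +
step 3: pivot 3/7 → sign +
step 4: row/col 4 already zero → sign 0
signature = (4, 0, 1)

Answer: (4, 0, 1)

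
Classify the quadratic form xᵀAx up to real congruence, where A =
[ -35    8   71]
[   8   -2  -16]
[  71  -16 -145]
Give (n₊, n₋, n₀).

Answer: (0, 3, 0)

Derivation:
step 0: pivot -35 → sign −
step 1: pivot -6/35 → sign −
step 2: pivot -2/3 → sign −
signature = (0, 3, 0)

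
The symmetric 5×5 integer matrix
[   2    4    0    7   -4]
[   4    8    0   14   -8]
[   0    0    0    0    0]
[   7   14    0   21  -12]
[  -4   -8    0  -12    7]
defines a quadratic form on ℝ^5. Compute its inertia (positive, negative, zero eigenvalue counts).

Answer: (2, 1, 2)

Derivation:
step 0: pivot 2 → sign +
step 1: pivot -7/2 → sign −
step 2: pivot 1/7 → sign +
step 3: row/col 3 already zero → sign 0
step 4: row/col 4 already zero → sign 0
signature = (2, 1, 2)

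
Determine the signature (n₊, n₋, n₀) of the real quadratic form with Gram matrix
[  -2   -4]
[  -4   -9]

Answer: (0, 2, 0)

Derivation:
step 0: pivot -2 → sign −
step 1: pivot -1 → sign −
signature = (0, 2, 0)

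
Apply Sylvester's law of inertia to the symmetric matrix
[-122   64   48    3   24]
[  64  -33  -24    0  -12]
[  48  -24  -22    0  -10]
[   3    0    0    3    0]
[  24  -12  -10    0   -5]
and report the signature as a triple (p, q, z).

step 0: pivot -122 → sign −
step 1: pivot 35/61 → sign +
step 2: pivot -194/35 → sign −
step 3: pivot -93/194 → sign −
step 4: pivot -1/31 → sign −
signature = (1, 4, 0)

Answer: (1, 4, 0)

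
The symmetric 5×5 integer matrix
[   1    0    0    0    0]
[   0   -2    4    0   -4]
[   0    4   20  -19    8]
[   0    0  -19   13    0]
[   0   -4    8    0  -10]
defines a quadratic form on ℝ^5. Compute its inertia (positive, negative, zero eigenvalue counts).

Answer: (3, 2, 0)

Derivation:
step 0: pivot 1 → sign +
step 1: pivot -2 → sign −
step 2: pivot 28 → sign +
step 3: pivot 3/28 → sign +
step 4: pivot -2 → sign −
signature = (3, 2, 0)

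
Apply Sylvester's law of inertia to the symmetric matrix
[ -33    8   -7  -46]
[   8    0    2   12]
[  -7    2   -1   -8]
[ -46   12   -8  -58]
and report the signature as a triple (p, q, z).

step 0: pivot -33 → sign −
step 1: pivot 64/33 → sign +
step 2: pivot 7/16 → sign +
step 3: pivot -2/7 → sign −
signature = (2, 2, 0)

Answer: (2, 2, 0)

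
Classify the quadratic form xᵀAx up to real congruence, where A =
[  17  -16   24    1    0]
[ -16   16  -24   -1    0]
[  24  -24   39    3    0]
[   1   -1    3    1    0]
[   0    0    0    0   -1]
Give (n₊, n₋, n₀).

step 0: pivot 17 → sign +
step 1: pivot 16/17 → sign +
step 2: pivot 3 → sign +
step 3: pivot 3/16 → sign +
step 4: pivot -1 → sign −
signature = (4, 1, 0)

Answer: (4, 1, 0)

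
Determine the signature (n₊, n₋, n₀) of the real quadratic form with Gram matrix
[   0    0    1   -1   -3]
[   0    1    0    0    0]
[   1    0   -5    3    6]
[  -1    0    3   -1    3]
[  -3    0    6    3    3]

Answer: (3, 2, 0)

Derivation:
step 0: pivot 1 → sign +
step 1: pivot -5 → sign −
step 2: pivot 1/5 → sign +
step 3: pivot -6 → sign −
step 4: pivot 3/2 → sign +
signature = (3, 2, 0)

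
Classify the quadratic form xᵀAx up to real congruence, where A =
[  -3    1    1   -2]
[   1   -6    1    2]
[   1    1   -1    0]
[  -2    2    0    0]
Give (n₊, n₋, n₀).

Answer: (1, 3, 0)

Derivation:
step 0: pivot -3 → sign −
step 1: pivot -17/3 → sign −
step 2: pivot -6/17 → sign −
step 3: pivot 2 → sign +
signature = (1, 3, 0)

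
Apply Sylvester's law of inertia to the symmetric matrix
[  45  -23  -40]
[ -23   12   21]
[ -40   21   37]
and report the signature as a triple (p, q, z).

Answer: (3, 0, 0)

Derivation:
step 0: pivot 45 → sign +
step 1: pivot 11/45 → sign +
step 2: pivot 2/11 → sign +
signature = (3, 0, 0)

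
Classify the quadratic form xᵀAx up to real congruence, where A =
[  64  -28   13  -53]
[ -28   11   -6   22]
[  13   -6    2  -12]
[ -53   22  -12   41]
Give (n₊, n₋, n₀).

step 0: pivot 64 → sign +
step 1: pivot -5/4 → sign −
step 2: pivot -9/16 → sign −
step 3: pivot -1/5 → sign −
signature = (1, 3, 0)

Answer: (1, 3, 0)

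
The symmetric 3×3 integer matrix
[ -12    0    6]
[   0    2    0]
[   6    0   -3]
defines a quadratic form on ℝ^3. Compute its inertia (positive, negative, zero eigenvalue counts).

Answer: (1, 1, 1)

Derivation:
step 0: pivot -12 → sign −
step 1: pivot 2 → sign +
step 2: row/col 2 already zero → sign 0
signature = (1, 1, 1)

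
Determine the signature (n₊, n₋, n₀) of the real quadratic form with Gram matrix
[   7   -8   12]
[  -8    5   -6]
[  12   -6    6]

Answer: (1, 2, 0)

Derivation:
step 0: pivot 7 → sign +
step 1: pivot -29/7 → sign −
step 2: pivot -6/29 → sign −
signature = (1, 2, 0)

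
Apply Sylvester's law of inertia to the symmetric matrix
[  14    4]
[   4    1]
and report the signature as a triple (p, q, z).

step 0: pivot 14 → sign +
step 1: pivot -1/7 → sign −
signature = (1, 1, 0)

Answer: (1, 1, 0)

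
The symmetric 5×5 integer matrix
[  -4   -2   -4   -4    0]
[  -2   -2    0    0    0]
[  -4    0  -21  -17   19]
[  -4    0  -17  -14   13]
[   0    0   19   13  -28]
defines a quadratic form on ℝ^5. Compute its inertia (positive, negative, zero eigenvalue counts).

Answer: (1, 4, 0)

Derivation:
step 0: pivot -4 → sign −
step 1: pivot -1 → sign −
step 2: pivot -13 → sign −
step 3: pivot 3/13 → sign +
step 4: pivot -1/3 → sign −
signature = (1, 4, 0)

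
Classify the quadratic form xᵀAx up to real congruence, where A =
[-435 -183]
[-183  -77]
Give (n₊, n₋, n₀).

step 0: pivot -435 → sign −
step 1: pivot -2/145 → sign −
signature = (0, 2, 0)

Answer: (0, 2, 0)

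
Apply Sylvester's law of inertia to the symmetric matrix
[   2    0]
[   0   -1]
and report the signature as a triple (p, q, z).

Answer: (1, 1, 0)

Derivation:
step 0: pivot 2 → sign +
step 1: pivot -1 → sign −
signature = (1, 1, 0)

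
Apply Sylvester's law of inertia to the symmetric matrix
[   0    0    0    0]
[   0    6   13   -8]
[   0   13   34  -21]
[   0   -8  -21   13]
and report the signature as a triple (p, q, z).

step 0: pivot 6 → sign +
step 1: pivot 35/6 → sign +
step 2: pivot 1/35 → sign +
step 3: row/col 3 already zero → sign 0
signature = (3, 0, 1)

Answer: (3, 0, 1)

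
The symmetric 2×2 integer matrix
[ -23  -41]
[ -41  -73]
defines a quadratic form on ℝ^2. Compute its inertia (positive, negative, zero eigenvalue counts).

step 0: pivot -23 → sign −
step 1: pivot 2/23 → sign +
signature = (1, 1, 0)

Answer: (1, 1, 0)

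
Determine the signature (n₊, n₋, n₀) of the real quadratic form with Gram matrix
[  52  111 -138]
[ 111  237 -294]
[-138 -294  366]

Answer: (2, 1, 0)

Derivation:
step 0: pivot 52 → sign +
step 1: pivot 3/52 → sign +
step 2: pivot -6 → sign −
signature = (2, 1, 0)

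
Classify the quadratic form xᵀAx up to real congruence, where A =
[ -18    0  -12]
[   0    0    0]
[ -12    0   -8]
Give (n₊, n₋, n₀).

step 0: pivot -18 → sign −
step 1: row/col 1 already zero → sign 0
step 2: row/col 2 already zero → sign 0
signature = (0, 1, 2)

Answer: (0, 1, 2)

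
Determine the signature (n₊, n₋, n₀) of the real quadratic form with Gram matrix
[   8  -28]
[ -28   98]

Answer: (1, 0, 1)

Derivation:
step 0: pivot 8 → sign +
step 1: row/col 1 already zero → sign 0
signature = (1, 0, 1)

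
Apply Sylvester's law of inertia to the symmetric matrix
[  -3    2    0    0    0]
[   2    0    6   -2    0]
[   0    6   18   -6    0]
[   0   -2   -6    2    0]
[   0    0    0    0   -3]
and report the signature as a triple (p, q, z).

step 0: pivot -3 → sign −
step 1: pivot 4/3 → sign +
step 2: pivot -9 → sign −
step 3: pivot -3 → sign −
step 4: row/col 4 already zero → sign 0
signature = (1, 3, 1)

Answer: (1, 3, 1)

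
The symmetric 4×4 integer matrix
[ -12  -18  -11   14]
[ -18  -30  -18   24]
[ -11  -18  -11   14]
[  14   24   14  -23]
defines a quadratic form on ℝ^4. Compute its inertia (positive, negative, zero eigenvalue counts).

step 0: pivot -12 → sign −
step 1: pivot -3 → sign −
step 2: pivot -1/6 → sign −
step 3: pivot -3 → sign −
signature = (0, 4, 0)

Answer: (0, 4, 0)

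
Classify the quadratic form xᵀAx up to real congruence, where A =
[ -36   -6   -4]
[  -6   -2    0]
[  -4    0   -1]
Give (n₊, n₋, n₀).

Answer: (0, 3, 0)

Derivation:
step 0: pivot -36 → sign −
step 1: pivot -1 → sign −
step 2: pivot -1/9 → sign −
signature = (0, 3, 0)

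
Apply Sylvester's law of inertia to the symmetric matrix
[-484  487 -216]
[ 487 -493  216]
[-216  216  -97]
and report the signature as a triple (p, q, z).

step 0: pivot -484 → sign −
step 1: pivot -1443/484 → sign −
step 2: pivot -1/481 → sign −
signature = (0, 3, 0)

Answer: (0, 3, 0)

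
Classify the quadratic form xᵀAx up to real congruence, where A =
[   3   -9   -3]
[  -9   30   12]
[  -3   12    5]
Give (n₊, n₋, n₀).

step 0: pivot 3 → sign +
step 1: pivot 3 → sign +
step 2: pivot -1 → sign −
signature = (2, 1, 0)

Answer: (2, 1, 0)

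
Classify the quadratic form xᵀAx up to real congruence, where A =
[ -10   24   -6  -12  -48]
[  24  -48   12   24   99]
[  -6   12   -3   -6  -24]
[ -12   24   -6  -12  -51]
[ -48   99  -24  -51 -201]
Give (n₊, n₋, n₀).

Answer: (2, 2, 1)

Derivation:
step 0: pivot -10 → sign −
step 1: pivot 48/5 → sign +
step 2: pivot 33/16 → sign +
step 3: pivot -12/11 → sign −
step 4: row/col 4 already zero → sign 0
signature = (2, 2, 1)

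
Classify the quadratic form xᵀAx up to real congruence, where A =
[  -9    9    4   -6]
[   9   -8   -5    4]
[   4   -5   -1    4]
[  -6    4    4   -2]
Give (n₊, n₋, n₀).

Answer: (1, 2, 1)

Derivation:
step 0: pivot -9 → sign −
step 1: pivot 1 → sign +
step 2: pivot -2/9 → sign −
step 3: row/col 3 already zero → sign 0
signature = (1, 2, 1)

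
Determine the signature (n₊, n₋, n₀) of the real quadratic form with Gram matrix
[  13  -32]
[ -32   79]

step 0: pivot 13 → sign +
step 1: pivot 3/13 → sign +
signature = (2, 0, 0)

Answer: (2, 0, 0)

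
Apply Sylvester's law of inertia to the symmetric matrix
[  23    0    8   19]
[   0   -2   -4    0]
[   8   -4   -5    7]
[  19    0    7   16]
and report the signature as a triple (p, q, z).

step 0: pivot 23 → sign +
step 1: pivot -2 → sign −
step 2: pivot 5/23 → sign +
step 3: pivot -2/5 → sign −
signature = (2, 2, 0)

Answer: (2, 2, 0)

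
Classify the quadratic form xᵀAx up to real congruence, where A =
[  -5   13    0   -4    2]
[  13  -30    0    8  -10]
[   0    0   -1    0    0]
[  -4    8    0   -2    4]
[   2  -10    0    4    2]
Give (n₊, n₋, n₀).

Answer: (1, 4, 0)

Derivation:
step 0: pivot -5 → sign −
step 1: pivot 19/5 → sign +
step 2: pivot -1 → sign −
step 3: pivot -6/19 → sign −
step 4: pivot -2 → sign −
signature = (1, 4, 0)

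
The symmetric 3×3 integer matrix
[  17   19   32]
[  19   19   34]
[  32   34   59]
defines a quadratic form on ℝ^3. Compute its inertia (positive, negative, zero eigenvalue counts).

step 0: pivot 17 → sign +
step 1: pivot -38/17 → sign −
step 2: pivot 3/19 → sign +
signature = (2, 1, 0)

Answer: (2, 1, 0)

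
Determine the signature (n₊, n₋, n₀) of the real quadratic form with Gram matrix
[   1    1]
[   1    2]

step 0: pivot 1 → sign +
step 1: pivot 1 → sign +
signature = (2, 0, 0)

Answer: (2, 0, 0)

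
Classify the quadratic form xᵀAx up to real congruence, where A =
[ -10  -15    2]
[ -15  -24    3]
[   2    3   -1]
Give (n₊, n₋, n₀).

step 0: pivot -10 → sign −
step 1: pivot -3/2 → sign −
step 2: pivot -3/5 → sign −
signature = (0, 3, 0)

Answer: (0, 3, 0)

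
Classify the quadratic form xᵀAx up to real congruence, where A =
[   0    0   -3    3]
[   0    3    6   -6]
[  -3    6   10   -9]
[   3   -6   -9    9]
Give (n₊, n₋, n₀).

Answer: (3, 1, 0)

Derivation:
step 0: pivot 3 → sign +
step 1: pivot -2 → sign −
step 2: pivot 9/2 → sign +
step 3: pivot 1 → sign +
signature = (3, 1, 0)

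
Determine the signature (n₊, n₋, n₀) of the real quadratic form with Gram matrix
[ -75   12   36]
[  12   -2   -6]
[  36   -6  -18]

Answer: (0, 2, 1)

Derivation:
step 0: pivot -75 → sign −
step 1: pivot -2/25 → sign −
step 2: row/col 2 already zero → sign 0
signature = (0, 2, 1)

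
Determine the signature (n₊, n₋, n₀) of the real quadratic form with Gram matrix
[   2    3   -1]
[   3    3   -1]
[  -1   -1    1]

Answer: (2, 1, 0)

Derivation:
step 0: pivot 2 → sign +
step 1: pivot -3/2 → sign −
step 2: pivot 2/3 → sign +
signature = (2, 1, 0)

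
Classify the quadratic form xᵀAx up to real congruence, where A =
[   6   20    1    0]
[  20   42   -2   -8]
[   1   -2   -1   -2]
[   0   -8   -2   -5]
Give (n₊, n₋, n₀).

Answer: (2, 2, 0)

Derivation:
step 0: pivot 6 → sign +
step 1: pivot -74/3 → sign −
step 2: pivot -1/74 → sign −
step 3: pivot 3 → sign +
signature = (2, 2, 0)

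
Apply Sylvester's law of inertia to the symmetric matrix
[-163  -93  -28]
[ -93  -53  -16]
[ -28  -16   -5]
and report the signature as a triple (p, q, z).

step 0: pivot -163 → sign −
step 1: pivot 10/163 → sign +
step 2: pivot -1/5 → sign −
signature = (1, 2, 0)

Answer: (1, 2, 0)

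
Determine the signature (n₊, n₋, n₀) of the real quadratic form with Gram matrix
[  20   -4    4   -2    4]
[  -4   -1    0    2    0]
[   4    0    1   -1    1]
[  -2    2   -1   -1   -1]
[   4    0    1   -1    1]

step 0: pivot 20 → sign +
step 1: pivot -9/5 → sign −
step 2: pivot 5/9 → sign +
step 3: pivot 1/5 → sign +
step 4: row/col 4 already zero → sign 0
signature = (3, 1, 1)

Answer: (3, 1, 1)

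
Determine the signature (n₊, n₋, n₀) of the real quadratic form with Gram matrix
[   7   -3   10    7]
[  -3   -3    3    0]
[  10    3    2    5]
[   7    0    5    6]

step 0: pivot 7 → sign +
step 1: pivot -30/7 → sign −
step 2: pivot 1/10 → sign +
step 3: pivot 1 → sign +
signature = (3, 1, 0)

Answer: (3, 1, 0)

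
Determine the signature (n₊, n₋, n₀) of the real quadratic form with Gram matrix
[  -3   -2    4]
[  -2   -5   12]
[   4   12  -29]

Answer: (1, 2, 0)

Derivation:
step 0: pivot -3 → sign −
step 1: pivot -11/3 → sign −
step 2: pivot 1/11 → sign +
signature = (1, 2, 0)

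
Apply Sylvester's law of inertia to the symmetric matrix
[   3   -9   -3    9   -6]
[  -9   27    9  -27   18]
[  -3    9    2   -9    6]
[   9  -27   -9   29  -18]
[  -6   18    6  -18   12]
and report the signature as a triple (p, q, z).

step 0: pivot 3 → sign +
step 1: pivot -1 → sign −
step 2: pivot 2 → sign +
step 3: row/col 3 already zero → sign 0
step 4: row/col 4 already zero → sign 0
signature = (2, 1, 2)

Answer: (2, 1, 2)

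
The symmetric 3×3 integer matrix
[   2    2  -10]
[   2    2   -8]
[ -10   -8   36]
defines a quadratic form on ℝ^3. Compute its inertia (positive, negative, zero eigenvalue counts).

step 0: pivot 2 → sign +
step 1: pivot -14 → sign −
step 2: pivot 2/7 → sign +
signature = (2, 1, 0)

Answer: (2, 1, 0)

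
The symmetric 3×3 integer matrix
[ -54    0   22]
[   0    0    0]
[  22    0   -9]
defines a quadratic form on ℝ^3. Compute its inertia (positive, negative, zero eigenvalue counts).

Answer: (0, 2, 1)

Derivation:
step 0: pivot -54 → sign −
step 1: pivot -1/27 → sign −
step 2: row/col 2 already zero → sign 0
signature = (0, 2, 1)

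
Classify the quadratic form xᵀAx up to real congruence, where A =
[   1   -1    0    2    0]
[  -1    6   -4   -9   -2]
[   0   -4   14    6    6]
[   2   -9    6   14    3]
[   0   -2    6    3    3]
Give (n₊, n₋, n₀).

step 0: pivot 1 → sign +
step 1: pivot 5 → sign +
step 2: pivot 54/5 → sign +
step 3: pivot 5/27 → sign +
step 4: pivot 2/5 → sign +
signature = (5, 0, 0)

Answer: (5, 0, 0)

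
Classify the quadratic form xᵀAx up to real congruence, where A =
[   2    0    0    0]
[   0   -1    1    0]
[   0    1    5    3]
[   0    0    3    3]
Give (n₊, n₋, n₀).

Answer: (3, 1, 0)

Derivation:
step 0: pivot 2 → sign +
step 1: pivot -1 → sign −
step 2: pivot 6 → sign +
step 3: pivot 3/2 → sign +
signature = (3, 1, 0)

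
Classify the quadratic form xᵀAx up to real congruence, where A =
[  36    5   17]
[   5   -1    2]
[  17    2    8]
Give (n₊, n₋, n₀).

step 0: pivot 36 → sign +
step 1: pivot -61/36 → sign −
step 2: pivot 3/61 → sign +
signature = (2, 1, 0)

Answer: (2, 1, 0)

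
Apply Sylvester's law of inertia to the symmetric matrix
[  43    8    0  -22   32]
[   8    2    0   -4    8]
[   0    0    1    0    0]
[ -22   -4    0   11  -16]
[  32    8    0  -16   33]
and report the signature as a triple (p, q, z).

Answer: (4, 1, 0)

Derivation:
step 0: pivot 43 → sign +
step 1: pivot 22/43 → sign +
step 2: pivot 1 → sign +
step 3: pivot -3/11 → sign −
step 4: pivot 1 → sign +
signature = (4, 1, 0)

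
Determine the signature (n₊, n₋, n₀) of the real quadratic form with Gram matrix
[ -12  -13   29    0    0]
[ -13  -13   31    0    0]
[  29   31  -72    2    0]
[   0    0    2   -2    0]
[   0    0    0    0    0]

Answer: (1, 3, 1)

Derivation:
step 0: pivot -12 → sign −
step 1: pivot 13/12 → sign +
step 2: pivot -27/13 → sign −
step 3: pivot -2/27 → sign −
step 4: row/col 4 already zero → sign 0
signature = (1, 3, 1)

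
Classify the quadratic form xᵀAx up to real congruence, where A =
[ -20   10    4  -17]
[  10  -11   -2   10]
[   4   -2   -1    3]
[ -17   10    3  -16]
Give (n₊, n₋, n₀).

Answer: (0, 4, 0)

Derivation:
step 0: pivot -20 → sign −
step 1: pivot -6 → sign −
step 2: pivot -1/5 → sign −
step 3: pivot -3/8 → sign −
signature = (0, 4, 0)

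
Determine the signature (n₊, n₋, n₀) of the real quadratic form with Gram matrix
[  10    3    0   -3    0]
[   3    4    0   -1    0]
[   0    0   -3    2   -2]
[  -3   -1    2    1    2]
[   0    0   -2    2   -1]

step 0: pivot 10 → sign +
step 1: pivot 31/10 → sign +
step 2: pivot -3 → sign −
step 3: pivot 133/93 → sign +
step 4: pivot 3/133 → sign +
signature = (4, 1, 0)

Answer: (4, 1, 0)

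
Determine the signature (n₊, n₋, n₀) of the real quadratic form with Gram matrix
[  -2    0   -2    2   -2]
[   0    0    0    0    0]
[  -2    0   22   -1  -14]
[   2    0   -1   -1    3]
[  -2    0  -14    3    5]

step 0: pivot -2 → sign −
step 1: pivot 24 → sign +
step 2: pivot 5/8 → sign +
step 3: pivot 3/5 → sign +
step 4: row/col 4 already zero → sign 0
signature = (3, 1, 1)

Answer: (3, 1, 1)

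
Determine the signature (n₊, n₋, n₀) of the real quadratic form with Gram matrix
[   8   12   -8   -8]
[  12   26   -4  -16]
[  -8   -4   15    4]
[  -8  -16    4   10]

step 0: pivot 8 → sign +
step 1: pivot 8 → sign +
step 2: pivot -1 → sign −
step 3: row/col 3 already zero → sign 0
signature = (2, 1, 1)

Answer: (2, 1, 1)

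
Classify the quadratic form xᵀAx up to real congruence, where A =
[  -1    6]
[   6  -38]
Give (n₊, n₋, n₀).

step 0: pivot -1 → sign −
step 1: pivot -2 → sign −
signature = (0, 2, 0)

Answer: (0, 2, 0)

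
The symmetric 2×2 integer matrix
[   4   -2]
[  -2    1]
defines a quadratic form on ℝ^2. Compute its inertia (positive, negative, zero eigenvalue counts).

Answer: (1, 0, 1)

Derivation:
step 0: pivot 4 → sign +
step 1: row/col 1 already zero → sign 0
signature = (1, 0, 1)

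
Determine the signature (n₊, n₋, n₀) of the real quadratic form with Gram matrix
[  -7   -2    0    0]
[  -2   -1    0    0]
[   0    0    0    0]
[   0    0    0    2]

step 0: pivot -7 → sign −
step 1: pivot -3/7 → sign −
step 2: pivot 2 → sign +
step 3: row/col 3 already zero → sign 0
signature = (1, 2, 1)

Answer: (1, 2, 1)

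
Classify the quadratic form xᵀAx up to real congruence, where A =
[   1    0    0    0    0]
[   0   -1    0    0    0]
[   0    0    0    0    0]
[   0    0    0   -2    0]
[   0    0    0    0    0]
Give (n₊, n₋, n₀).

Answer: (1, 2, 2)

Derivation:
step 0: pivot 1 → sign +
step 1: pivot -1 → sign −
step 2: pivot -2 → sign −
step 3: row/col 3 already zero → sign 0
step 4: row/col 4 already zero → sign 0
signature = (1, 2, 2)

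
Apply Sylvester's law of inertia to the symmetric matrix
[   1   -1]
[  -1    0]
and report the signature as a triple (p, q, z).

Answer: (1, 1, 0)

Derivation:
step 0: pivot 1 → sign +
step 1: pivot -1 → sign −
signature = (1, 1, 0)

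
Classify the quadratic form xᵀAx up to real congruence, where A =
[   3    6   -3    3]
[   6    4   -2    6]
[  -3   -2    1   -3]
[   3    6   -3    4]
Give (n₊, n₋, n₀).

step 0: pivot 3 → sign +
step 1: pivot -8 → sign −
step 2: pivot 1 → sign +
step 3: row/col 3 already zero → sign 0
signature = (2, 1, 1)

Answer: (2, 1, 1)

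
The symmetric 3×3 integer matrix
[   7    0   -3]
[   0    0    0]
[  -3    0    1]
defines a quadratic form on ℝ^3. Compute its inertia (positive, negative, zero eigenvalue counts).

Answer: (1, 1, 1)

Derivation:
step 0: pivot 7 → sign +
step 1: pivot -2/7 → sign −
step 2: row/col 2 already zero → sign 0
signature = (1, 1, 1)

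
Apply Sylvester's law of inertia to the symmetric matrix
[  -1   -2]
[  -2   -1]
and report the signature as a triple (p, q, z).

Answer: (1, 1, 0)

Derivation:
step 0: pivot -1 → sign −
step 1: pivot 3 → sign +
signature = (1, 1, 0)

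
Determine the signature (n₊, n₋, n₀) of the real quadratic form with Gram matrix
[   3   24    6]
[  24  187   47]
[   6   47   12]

Answer: (2, 1, 0)

Derivation:
step 0: pivot 3 → sign +
step 1: pivot -5 → sign −
step 2: pivot 1/5 → sign +
signature = (2, 1, 0)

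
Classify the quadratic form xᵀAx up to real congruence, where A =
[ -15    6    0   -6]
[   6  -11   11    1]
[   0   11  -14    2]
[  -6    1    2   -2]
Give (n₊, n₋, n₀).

Answer: (1, 2, 1)

Derivation:
step 0: pivot -15 → sign −
step 1: pivot -43/5 → sign −
step 2: pivot 3/43 → sign +
step 3: row/col 3 already zero → sign 0
signature = (1, 2, 1)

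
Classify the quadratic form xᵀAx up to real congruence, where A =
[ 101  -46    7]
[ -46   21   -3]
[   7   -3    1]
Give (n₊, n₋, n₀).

Answer: (2, 1, 0)

Derivation:
step 0: pivot 101 → sign +
step 1: pivot 5/101 → sign +
step 2: pivot -1/5 → sign −
signature = (2, 1, 0)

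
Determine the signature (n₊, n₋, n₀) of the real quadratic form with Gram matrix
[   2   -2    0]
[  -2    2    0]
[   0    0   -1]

step 0: pivot 2 → sign +
step 1: pivot -1 → sign −
step 2: row/col 2 already zero → sign 0
signature = (1, 1, 1)

Answer: (1, 1, 1)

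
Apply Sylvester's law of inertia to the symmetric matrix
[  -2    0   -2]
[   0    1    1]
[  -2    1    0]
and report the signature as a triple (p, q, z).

step 0: pivot -2 → sign −
step 1: pivot 1 → sign +
step 2: pivot 1 → sign +
signature = (2, 1, 0)

Answer: (2, 1, 0)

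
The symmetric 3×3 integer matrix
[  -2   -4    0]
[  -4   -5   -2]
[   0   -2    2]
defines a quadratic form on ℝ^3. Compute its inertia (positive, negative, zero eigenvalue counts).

step 0: pivot -2 → sign −
step 1: pivot 3 → sign +
step 2: pivot 2/3 → sign +
signature = (2, 1, 0)

Answer: (2, 1, 0)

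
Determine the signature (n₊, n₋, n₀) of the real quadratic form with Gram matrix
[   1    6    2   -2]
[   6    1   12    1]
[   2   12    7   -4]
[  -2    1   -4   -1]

Answer: (2, 2, 0)

Derivation:
step 0: pivot 1 → sign +
step 1: pivot -35 → sign −
step 2: pivot 3 → sign +
step 3: pivot -6/35 → sign −
signature = (2, 2, 0)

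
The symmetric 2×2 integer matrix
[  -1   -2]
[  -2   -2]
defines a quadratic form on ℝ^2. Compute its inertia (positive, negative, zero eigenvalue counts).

Answer: (1, 1, 0)

Derivation:
step 0: pivot -1 → sign −
step 1: pivot 2 → sign +
signature = (1, 1, 0)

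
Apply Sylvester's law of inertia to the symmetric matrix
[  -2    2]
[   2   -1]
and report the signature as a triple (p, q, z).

step 0: pivot -2 → sign −
step 1: pivot 1 → sign +
signature = (1, 1, 0)

Answer: (1, 1, 0)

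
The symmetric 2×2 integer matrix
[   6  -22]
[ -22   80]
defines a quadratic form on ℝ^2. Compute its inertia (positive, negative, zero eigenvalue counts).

Answer: (1, 1, 0)

Derivation:
step 0: pivot 6 → sign +
step 1: pivot -2/3 → sign −
signature = (1, 1, 0)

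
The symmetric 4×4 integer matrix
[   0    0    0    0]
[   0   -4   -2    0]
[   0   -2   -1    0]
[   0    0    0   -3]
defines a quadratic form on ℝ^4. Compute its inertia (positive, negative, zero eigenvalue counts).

step 0: pivot -4 → sign −
step 1: pivot -3 → sign −
step 2: row/col 2 already zero → sign 0
step 3: row/col 3 already zero → sign 0
signature = (0, 2, 2)

Answer: (0, 2, 2)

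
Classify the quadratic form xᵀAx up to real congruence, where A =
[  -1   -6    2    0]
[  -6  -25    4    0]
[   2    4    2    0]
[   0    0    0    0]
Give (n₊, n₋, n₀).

step 0: pivot -1 → sign −
step 1: pivot 11 → sign +
step 2: pivot 2/11 → sign +
step 3: row/col 3 already zero → sign 0
signature = (2, 1, 1)

Answer: (2, 1, 1)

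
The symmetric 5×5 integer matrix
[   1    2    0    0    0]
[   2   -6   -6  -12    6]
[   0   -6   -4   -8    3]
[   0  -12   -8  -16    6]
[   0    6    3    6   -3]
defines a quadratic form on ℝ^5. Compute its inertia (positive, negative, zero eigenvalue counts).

Answer: (2, 2, 1)

Derivation:
step 0: pivot 1 → sign +
step 1: pivot -10 → sign −
step 2: pivot -2/5 → sign −
step 3: pivot 3/2 → sign +
step 4: row/col 4 already zero → sign 0
signature = (2, 2, 1)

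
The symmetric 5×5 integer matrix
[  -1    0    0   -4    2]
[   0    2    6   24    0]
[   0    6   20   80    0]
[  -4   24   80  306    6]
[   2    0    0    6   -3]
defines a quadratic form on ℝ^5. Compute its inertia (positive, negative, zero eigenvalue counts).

Answer: (3, 2, 0)

Derivation:
step 0: pivot -1 → sign −
step 1: pivot 2 → sign +
step 2: pivot 2 → sign +
step 3: pivot 2 → sign +
step 4: pivot -1 → sign −
signature = (3, 2, 0)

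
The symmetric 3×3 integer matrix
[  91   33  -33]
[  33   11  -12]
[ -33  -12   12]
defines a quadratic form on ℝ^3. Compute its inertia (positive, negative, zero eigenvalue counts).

step 0: pivot 91 → sign +
step 1: pivot -88/91 → sign −
step 2: pivot 3/88 → sign +
signature = (2, 1, 0)

Answer: (2, 1, 0)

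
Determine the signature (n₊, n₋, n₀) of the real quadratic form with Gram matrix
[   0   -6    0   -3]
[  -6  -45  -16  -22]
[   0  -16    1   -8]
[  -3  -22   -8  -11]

step 0: pivot -45 → sign −
step 1: pivot 4/5 → sign +
step 2: pivot 1 → sign +
step 3: pivot -1/4 → sign −
signature = (2, 2, 0)

Answer: (2, 2, 0)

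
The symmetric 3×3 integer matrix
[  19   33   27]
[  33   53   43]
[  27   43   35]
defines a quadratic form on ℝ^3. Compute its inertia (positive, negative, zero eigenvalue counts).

step 0: pivot 19 → sign +
step 1: pivot -82/19 → sign −
step 2: pivot 6/41 → sign +
signature = (2, 1, 0)

Answer: (2, 1, 0)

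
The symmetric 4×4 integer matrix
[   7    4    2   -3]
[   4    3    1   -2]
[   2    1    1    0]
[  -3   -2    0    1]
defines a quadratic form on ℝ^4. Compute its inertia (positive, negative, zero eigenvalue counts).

step 0: pivot 7 → sign +
step 1: pivot 5/7 → sign +
step 2: pivot 2/5 → sign +
step 3: pivot -2 → sign −
signature = (3, 1, 0)

Answer: (3, 1, 0)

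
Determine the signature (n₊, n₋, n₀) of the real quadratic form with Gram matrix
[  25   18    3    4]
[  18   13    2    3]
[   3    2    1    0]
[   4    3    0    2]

Answer: (3, 0, 1)

Derivation:
step 0: pivot 25 → sign +
step 1: pivot 1/25 → sign +
step 2: pivot 1 → sign +
step 3: row/col 3 already zero → sign 0
signature = (3, 0, 1)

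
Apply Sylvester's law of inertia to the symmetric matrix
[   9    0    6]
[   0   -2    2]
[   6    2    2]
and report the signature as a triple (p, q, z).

step 0: pivot 9 → sign +
step 1: pivot -2 → sign −
step 2: row/col 2 already zero → sign 0
signature = (1, 1, 1)

Answer: (1, 1, 1)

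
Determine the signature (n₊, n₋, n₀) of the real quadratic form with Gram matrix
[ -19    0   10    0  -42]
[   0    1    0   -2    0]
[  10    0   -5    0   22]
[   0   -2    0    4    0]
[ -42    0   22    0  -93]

step 0: pivot -19 → sign −
step 1: pivot 1 → sign +
step 2: pivot 5/19 → sign +
step 3: pivot -1/5 → sign −
step 4: row/col 4 already zero → sign 0
signature = (2, 2, 1)

Answer: (2, 2, 1)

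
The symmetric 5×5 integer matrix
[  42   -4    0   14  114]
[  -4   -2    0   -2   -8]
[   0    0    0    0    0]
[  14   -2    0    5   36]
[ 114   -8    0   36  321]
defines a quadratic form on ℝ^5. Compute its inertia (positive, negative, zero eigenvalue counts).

Answer: (2, 2, 1)

Derivation:
step 0: pivot 42 → sign +
step 1: pivot -50/21 → sign −
step 2: pivot 13/25 → sign +
step 3: pivot -1/13 → sign −
step 4: row/col 4 already zero → sign 0
signature = (2, 2, 1)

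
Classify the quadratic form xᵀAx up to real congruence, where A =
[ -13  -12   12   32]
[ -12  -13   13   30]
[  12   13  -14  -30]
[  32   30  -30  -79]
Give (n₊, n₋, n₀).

step 0: pivot -13 → sign −
step 1: pivot -25/13 → sign −
step 2: pivot -1 → sign −
step 3: pivot -3/25 → sign −
signature = (0, 4, 0)

Answer: (0, 4, 0)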